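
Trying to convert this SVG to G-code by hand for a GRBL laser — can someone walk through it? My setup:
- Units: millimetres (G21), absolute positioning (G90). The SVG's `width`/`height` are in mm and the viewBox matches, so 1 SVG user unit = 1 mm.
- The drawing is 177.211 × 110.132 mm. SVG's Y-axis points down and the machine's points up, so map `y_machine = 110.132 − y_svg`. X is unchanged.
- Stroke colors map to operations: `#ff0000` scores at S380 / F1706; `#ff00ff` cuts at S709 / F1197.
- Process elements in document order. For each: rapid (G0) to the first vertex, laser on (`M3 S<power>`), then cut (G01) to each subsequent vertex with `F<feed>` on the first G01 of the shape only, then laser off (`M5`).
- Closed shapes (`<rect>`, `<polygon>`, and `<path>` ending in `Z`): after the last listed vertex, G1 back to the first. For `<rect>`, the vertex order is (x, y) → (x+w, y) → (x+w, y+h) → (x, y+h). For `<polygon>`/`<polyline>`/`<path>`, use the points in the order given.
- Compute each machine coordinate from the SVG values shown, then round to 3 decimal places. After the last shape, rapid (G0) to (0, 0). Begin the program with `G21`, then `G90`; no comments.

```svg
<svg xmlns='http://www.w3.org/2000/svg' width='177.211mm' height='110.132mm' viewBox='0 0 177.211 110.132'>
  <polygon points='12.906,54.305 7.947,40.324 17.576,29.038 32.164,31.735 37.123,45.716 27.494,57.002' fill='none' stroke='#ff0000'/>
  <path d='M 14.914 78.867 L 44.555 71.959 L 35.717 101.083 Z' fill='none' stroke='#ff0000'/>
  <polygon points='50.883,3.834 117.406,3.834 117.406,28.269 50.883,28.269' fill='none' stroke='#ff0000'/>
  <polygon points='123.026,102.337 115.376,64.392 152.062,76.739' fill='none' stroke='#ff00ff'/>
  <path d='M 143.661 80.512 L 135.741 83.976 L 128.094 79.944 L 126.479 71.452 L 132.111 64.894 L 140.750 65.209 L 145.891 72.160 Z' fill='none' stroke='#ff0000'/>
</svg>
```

viewBox `0 0 177.211 110.132` with mm width/height → 1 unit = 1 mm. Flip: y_m = 110.132 − y_svg.

**Shape 1** — `<polygon>` regular polygon, stroke `#ff0000` → score (S380, F1706). Machine vertices: (12.906,55.827) → (7.947,69.808) → (17.576,81.094) → (32.164,78.397) → (37.123,64.416) → (27.494,53.130) → (12.906,55.827). Closed: final G1 returns to the first vertex.

**Shape 2** — `<path>` regular polygon, stroke `#ff0000` → score (S380, F1706). Machine vertices: (14.914,31.265) → (44.555,38.173) → (35.717,9.049) → (14.914,31.265). Closed: final G1 returns to the first vertex.

**Shape 3** — `<polygon>` rectangle, stroke `#ff0000` → score (S380, F1706). Machine vertices: (50.883,106.298) → (117.406,106.298) → (117.406,81.863) → (50.883,81.863) → (50.883,106.298). Closed: final G1 returns to the first vertex.

**Shape 4** — `<polygon>` regular polygon, stroke `#ff00ff` → cut (S709, F1197). Machine vertices: (123.026,7.795) → (115.376,45.740) → (152.062,33.393) → (123.026,7.795). Closed: final G1 returns to the first vertex.

**Shape 5** — `<path>` regular polygon, stroke `#ff0000` → score (S380, F1706). Machine vertices: (143.661,29.620) → (135.741,26.156) → (128.094,30.188) → (126.479,38.680) → (132.111,45.238) → (140.750,44.923) → (145.891,37.972) → (143.661,29.620). Closed: final G1 returns to the first vertex.

G21
G90
G0 X12.906 Y55.827
M3 S380
G01 X7.947 Y69.808 F1706
G01 X17.576 Y81.094
G01 X32.164 Y78.397
G01 X37.123 Y64.416
G01 X27.494 Y53.130
G01 X12.906 Y55.827
M5
G0 X14.914 Y31.265
M3 S380
G01 X44.555 Y38.173 F1706
G01 X35.717 Y9.049
G01 X14.914 Y31.265
M5
G0 X50.883 Y106.298
M3 S380
G01 X117.406 Y106.298 F1706
G01 X117.406 Y81.863
G01 X50.883 Y81.863
G01 X50.883 Y106.298
M5
G0 X123.026 Y7.795
M3 S709
G01 X115.376 Y45.740 F1197
G01 X152.062 Y33.393
G01 X123.026 Y7.795
M5
G0 X143.661 Y29.620
M3 S380
G01 X135.741 Y26.156 F1706
G01 X128.094 Y30.188
G01 X126.479 Y38.680
G01 X132.111 Y45.238
G01 X140.750 Y44.923
G01 X145.891 Y37.972
G01 X143.661 Y29.620
M5
G0 X0.000 Y0.000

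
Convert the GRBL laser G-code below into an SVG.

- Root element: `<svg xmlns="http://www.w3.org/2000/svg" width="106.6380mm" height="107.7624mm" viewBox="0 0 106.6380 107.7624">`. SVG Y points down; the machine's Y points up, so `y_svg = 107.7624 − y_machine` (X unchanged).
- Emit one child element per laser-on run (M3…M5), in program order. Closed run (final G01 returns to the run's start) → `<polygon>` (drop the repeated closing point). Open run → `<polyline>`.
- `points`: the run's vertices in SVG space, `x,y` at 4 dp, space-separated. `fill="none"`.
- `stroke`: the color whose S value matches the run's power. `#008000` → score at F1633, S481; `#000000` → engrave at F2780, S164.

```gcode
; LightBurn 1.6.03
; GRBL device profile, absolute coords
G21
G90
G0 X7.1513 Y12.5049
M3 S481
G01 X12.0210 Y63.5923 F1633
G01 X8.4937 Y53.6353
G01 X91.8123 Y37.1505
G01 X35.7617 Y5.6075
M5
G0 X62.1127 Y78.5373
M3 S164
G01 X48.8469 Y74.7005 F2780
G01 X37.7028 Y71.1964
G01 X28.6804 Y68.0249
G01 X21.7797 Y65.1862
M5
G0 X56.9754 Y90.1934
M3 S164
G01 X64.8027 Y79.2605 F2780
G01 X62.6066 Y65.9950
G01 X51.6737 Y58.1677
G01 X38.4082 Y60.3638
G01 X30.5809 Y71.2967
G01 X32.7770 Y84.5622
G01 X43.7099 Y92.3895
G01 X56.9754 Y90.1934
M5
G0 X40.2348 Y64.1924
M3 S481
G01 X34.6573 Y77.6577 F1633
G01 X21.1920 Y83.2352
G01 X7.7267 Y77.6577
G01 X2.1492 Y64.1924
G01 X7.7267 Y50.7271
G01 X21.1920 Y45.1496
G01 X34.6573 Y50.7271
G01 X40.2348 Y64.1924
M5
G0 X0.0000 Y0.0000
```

<svg xmlns="http://www.w3.org/2000/svg" width="106.6380mm" height="107.7624mm" viewBox="0 0 106.6380 107.7624">
  <polyline points="7.1513,95.2575 12.0210,44.1701 8.4937,54.1271 91.8123,70.6119 35.7617,102.1549" fill="none" stroke="#008000"/>
  <polyline points="62.1127,29.2251 48.8469,33.0619 37.7028,36.5660 28.6804,39.7375 21.7797,42.5762" fill="none" stroke="#000000"/>
  <polygon points="56.9754,17.5690 64.8027,28.5019 62.6066,41.7674 51.6737,49.5947 38.4082,47.3986 30.5809,36.4657 32.7770,23.2002 43.7099,15.3729" fill="none" stroke="#000000"/>
  <polygon points="40.2348,43.5700 34.6573,30.1047 21.1920,24.5272 7.7267,30.1047 2.1492,43.5700 7.7267,57.0353 21.1920,62.6128 34.6573,57.0353" fill="none" stroke="#008000"/>
</svg>

Each laser-on run becomes one SVG element. Flip Y back into SVG space with y_svg = 107.7624 − y_machine.

Run 1: power S481 maps to stroke `#008000` (score). The run is open, so emit a `<polyline>` with points (Y-flipped): 7.1513,95.2575 12.0210,44.1701 8.4937,54.1271 91.8123,70.6119 35.7617,102.1549.

Run 2: power S164 maps to stroke `#000000` (engrave). The run is open, so emit a `<polyline>` with points (Y-flipped): 62.1127,29.2251 48.8469,33.0619 37.7028,36.5660 28.6804,39.7375 21.7797,42.5762.

Run 3: power S164 maps to stroke `#000000` (engrave). The run returns to its start, so emit a `<polygon>` with points (Y-flipped): 56.9754,17.5690 64.8027,28.5019 62.6066,41.7674 51.6737,49.5947 38.4082,47.3986 30.5809,36.4657 32.7770,23.2002 43.7099,15.3729.

Run 4: power S481 maps to stroke `#008000` (score). The run returns to its start, so emit a `<polygon>` with points (Y-flipped): 40.2348,43.5700 34.6573,30.1047 21.1920,24.5272 7.7267,30.1047 2.1492,43.5700 7.7267,57.0353 21.1920,62.6128 34.6573,57.0353.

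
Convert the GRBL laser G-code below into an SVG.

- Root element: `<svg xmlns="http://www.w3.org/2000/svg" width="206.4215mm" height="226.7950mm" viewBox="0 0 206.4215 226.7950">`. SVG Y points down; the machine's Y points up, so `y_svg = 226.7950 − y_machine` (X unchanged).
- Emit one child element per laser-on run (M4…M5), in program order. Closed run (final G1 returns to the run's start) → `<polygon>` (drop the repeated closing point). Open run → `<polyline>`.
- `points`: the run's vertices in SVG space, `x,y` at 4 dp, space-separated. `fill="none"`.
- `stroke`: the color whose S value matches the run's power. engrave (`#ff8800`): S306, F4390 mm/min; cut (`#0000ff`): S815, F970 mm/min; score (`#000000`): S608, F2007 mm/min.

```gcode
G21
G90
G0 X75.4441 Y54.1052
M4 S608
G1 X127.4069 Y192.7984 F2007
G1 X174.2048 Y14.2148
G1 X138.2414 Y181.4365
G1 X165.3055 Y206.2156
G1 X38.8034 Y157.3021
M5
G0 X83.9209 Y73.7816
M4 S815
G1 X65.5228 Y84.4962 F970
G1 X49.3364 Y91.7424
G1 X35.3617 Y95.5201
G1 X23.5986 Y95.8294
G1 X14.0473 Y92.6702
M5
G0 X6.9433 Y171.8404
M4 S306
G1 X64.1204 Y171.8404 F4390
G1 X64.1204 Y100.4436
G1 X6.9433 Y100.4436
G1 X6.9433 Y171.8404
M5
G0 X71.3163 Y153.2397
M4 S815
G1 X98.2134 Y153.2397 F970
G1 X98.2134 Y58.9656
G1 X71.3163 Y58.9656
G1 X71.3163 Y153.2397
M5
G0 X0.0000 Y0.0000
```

y_svg = 226.7950 − y_m.

[1] S608→`#000000` (score); open run; points: 75.4441,172.6898 127.4069,33.9966 174.2048,212.5802 138.2414,45.3585 165.3055,20.5794 38.8034,69.4929

[2] S815→`#0000ff` (cut); open run; points: 83.9209,153.0134 65.5228,142.2988 49.3364,135.0526 35.3617,131.2749 23.5986,130.9656 14.0473,134.1248

[3] S306→`#ff8800` (engrave); closed run; points: 6.9433,54.9546 64.1204,54.9546 64.1204,126.3514 6.9433,126.3514

[4] S815→`#0000ff` (cut); closed run; points: 71.3163,73.5553 98.2134,73.5553 98.2134,167.8294 71.3163,167.8294

<svg xmlns="http://www.w3.org/2000/svg" width="206.4215mm" height="226.7950mm" viewBox="0 0 206.4215 226.7950">
  <polyline points="75.4441,172.6898 127.4069,33.9966 174.2048,212.5802 138.2414,45.3585 165.3055,20.5794 38.8034,69.4929" fill="none" stroke="#000000"/>
  <polyline points="83.9209,153.0134 65.5228,142.2988 49.3364,135.0526 35.3617,131.2749 23.5986,130.9656 14.0473,134.1248" fill="none" stroke="#0000ff"/>
  <polygon points="6.9433,54.9546 64.1204,54.9546 64.1204,126.3514 6.9433,126.3514" fill="none" stroke="#ff8800"/>
  <polygon points="71.3163,73.5553 98.2134,73.5553 98.2134,167.8294 71.3163,167.8294" fill="none" stroke="#0000ff"/>
</svg>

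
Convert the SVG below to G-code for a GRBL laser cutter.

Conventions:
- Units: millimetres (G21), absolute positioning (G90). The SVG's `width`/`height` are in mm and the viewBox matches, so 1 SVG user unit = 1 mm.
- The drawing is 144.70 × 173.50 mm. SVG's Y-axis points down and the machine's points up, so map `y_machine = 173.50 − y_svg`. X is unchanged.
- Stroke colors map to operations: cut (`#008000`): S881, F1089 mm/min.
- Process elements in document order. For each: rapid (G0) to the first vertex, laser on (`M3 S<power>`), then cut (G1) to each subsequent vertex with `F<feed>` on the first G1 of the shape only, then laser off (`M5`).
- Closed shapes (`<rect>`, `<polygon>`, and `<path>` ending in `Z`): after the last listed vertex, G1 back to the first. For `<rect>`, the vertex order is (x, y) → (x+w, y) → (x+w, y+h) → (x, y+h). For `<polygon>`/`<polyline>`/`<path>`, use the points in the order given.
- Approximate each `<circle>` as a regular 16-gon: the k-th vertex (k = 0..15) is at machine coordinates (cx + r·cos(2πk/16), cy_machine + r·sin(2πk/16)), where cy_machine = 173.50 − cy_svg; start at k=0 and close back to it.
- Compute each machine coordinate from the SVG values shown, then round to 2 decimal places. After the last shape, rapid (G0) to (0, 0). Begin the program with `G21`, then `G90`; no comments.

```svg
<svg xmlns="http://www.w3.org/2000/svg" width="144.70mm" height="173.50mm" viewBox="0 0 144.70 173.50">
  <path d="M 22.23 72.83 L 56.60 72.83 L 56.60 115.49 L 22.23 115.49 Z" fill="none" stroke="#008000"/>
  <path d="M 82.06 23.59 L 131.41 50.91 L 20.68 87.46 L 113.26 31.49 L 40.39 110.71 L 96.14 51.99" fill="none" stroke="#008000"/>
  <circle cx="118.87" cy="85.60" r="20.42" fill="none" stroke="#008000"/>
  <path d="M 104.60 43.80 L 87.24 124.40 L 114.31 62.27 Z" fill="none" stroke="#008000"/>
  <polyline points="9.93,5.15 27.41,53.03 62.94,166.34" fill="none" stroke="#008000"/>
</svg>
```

viewBox `0 0 144.70 173.50` with mm width/height → 1 unit = 1 mm. Flip: y_m = 173.50 − y_svg.

**Shape 1** — `<path>` rectangle, stroke `#008000` → cut (S881, F1089). Machine vertices: (22.23,100.67) → (56.60,100.67) → (56.60,58.01) → (22.23,58.01) → (22.23,100.67). Closed: final G1 returns to the first vertex.

**Shape 2** — `<path>` open polyline, stroke `#008000` → cut (S881, F1089). Machine vertices: (82.06,149.91) → (131.41,122.59) → (20.68,86.04) → (113.26,142.01) → (40.39,62.79) → (96.14,121.51). Open path.

**Shape 3** — `<circle>` circle, stroke `#008000` → cut (S881, F1089). Machine vertices: (139.29,87.90) → (137.74,95.71) → (133.31,102.34) → (126.68,106.77) → (118.87,108.32) → (111.06,106.77) → (104.43,102.34) → (100.00,95.71) → (98.45,87.90) → (100.00,80.09) → (104.43,73.46) → (111.06,69.03) → (118.87,67.48) → (126.68,69.03) → (133.31,73.46) → (137.74,80.09) → (139.29,87.90). Closed: final G1 returns to the first vertex.

**Shape 4** — `<path>` closed polygon, stroke `#008000` → cut (S881, F1089). Machine vertices: (104.60,129.70) → (87.24,49.10) → (114.31,111.23) → (104.60,129.70). Closed: final G1 returns to the first vertex.

**Shape 5** — `<polyline>` open polyline, stroke `#008000` → cut (S881, F1089). Machine vertices: (9.93,168.35) → (27.41,120.47) → (62.94,7.16). Open path.

G21
G90
G0 X22.23 Y100.67
M3 S881
G1 X56.60 Y100.67 F1089
G1 X56.60 Y58.01
G1 X22.23 Y58.01
G1 X22.23 Y100.67
M5
G0 X82.06 Y149.91
M3 S881
G1 X131.41 Y122.59 F1089
G1 X20.68 Y86.04
G1 X113.26 Y142.01
G1 X40.39 Y62.79
G1 X96.14 Y121.51
M5
G0 X139.29 Y87.90
M3 S881
G1 X137.74 Y95.71 F1089
G1 X133.31 Y102.34
G1 X126.68 Y106.77
G1 X118.87 Y108.32
G1 X111.06 Y106.77
G1 X104.43 Y102.34
G1 X100.00 Y95.71
G1 X98.45 Y87.90
G1 X100.00 Y80.09
G1 X104.43 Y73.46
G1 X111.06 Y69.03
G1 X118.87 Y67.48
G1 X126.68 Y69.03
G1 X133.31 Y73.46
G1 X137.74 Y80.09
G1 X139.29 Y87.90
M5
G0 X104.60 Y129.70
M3 S881
G1 X87.24 Y49.10 F1089
G1 X114.31 Y111.23
G1 X104.60 Y129.70
M5
G0 X9.93 Y168.35
M3 S881
G1 X27.41 Y120.47 F1089
G1 X62.94 Y7.16
M5
G0 X0.00 Y0.00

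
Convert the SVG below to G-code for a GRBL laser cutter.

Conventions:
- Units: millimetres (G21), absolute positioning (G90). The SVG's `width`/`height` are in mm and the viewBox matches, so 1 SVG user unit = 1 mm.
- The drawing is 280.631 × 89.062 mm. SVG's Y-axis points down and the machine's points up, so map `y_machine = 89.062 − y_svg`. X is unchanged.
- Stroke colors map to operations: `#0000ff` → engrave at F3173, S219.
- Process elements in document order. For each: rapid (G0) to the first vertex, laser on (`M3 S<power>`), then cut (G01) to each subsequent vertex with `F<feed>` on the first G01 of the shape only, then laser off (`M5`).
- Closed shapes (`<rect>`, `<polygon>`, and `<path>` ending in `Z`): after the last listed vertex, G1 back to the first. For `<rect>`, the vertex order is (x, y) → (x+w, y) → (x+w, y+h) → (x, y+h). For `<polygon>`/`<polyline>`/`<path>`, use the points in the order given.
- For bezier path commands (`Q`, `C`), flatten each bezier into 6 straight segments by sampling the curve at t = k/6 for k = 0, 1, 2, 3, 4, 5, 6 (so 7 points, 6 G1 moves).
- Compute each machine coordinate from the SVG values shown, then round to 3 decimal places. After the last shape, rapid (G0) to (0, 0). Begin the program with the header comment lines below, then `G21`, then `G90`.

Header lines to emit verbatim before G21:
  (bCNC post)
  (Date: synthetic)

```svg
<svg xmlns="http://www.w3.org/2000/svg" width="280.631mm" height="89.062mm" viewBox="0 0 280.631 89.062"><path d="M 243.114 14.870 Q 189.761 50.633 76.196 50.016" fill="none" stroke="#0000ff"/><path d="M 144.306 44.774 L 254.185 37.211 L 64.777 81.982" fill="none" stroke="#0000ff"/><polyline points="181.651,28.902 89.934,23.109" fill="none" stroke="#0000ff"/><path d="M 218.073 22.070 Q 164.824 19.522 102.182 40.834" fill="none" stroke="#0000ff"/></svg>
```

1 u = 1 mm; y_m = 89.062 − y.

[1] `<path>` quadratic bezier, #0000ff→engrave S219 F3173: (243.114,74.192) → (223.657,63.282) → (200.855,54.392) → (174.708,47.524) → (145.216,42.677) → (112.378,39.851) → (76.196,39.046)

[2] `<path>` open polyline, #0000ff→engrave S219 F3173: (144.306,44.288) → (254.185,51.851) → (64.777,7.080)

[3] `<polyline>` line segment, #0000ff→engrave S219 F3173: (181.651,60.160) → (89.934,65.953)

[4] `<path>` quadratic bezier, #0000ff→engrave S219 F3173: (218.073,66.992) → (200.062,67.179) → (181.530,66.040) → (162.476,63.575) → (142.900,59.785) → (122.802,54.669) → (102.182,48.228)

(bCNC post)
(Date: synthetic)
G21
G90
G0 X243.114 Y74.192
M3 S219
G01 X223.657 Y63.282 F3173
G01 X200.855 Y54.392
G01 X174.708 Y47.524
G01 X145.216 Y42.677
G01 X112.378 Y39.851
G01 X76.196 Y39.046
M5
G0 X144.306 Y44.288
M3 S219
G01 X254.185 Y51.851 F3173
G01 X64.777 Y7.080
M5
G0 X181.651 Y60.160
M3 S219
G01 X89.934 Y65.953 F3173
M5
G0 X218.073 Y66.992
M3 S219
G01 X200.062 Y67.179 F3173
G01 X181.530 Y66.040
G01 X162.476 Y63.575
G01 X142.900 Y59.785
G01 X122.802 Y54.669
G01 X102.182 Y48.228
M5
G0 X0.000 Y0.000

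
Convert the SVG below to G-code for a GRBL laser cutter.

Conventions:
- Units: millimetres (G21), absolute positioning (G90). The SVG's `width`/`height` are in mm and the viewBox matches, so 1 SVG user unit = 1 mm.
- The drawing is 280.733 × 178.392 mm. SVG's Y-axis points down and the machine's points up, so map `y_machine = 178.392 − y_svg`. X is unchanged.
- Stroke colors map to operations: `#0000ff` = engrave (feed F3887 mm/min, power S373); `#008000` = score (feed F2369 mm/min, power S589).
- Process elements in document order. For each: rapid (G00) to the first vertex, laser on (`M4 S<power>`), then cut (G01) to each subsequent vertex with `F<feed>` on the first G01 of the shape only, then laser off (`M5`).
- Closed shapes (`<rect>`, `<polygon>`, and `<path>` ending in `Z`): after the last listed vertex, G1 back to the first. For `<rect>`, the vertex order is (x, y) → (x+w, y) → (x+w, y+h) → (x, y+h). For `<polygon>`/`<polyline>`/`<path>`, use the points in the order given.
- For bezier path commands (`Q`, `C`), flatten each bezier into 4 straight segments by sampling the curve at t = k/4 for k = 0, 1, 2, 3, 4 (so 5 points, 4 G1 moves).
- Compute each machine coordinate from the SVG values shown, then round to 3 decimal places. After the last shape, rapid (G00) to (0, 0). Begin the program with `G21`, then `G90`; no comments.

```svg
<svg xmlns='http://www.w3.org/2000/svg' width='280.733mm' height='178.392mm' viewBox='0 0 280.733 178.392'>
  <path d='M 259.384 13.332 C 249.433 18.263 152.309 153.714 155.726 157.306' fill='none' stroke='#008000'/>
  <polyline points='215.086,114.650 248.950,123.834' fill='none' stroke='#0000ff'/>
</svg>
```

G21
G90
G00 X259.384 Y165.060
M4 S589
G01 X238.509 Y140.989 F2369
G01 X202.542 Y92.571
G01 X169.082 Y44.404
G01 X155.726 Y21.086
M5
G00 X215.086 Y63.742
M4 S373
G01 X248.950 Y54.558 F3887
M5
G00 X0.000 Y0.000

Since the viewBox matches the mm dimensions, user units are millimetres directly. The only transform is the Y-flip y_m = 178.392 − y_svg.

Shape 1 is a cubic bezier drawn with `<path>`. Its stroke #008000 means score at S589, F2369. After flipping Y the toolpath is (259.384,165.060) → (238.509,140.989) → (202.542,92.571) → (169.082,44.404) → (155.726,21.086).

Shape 2 is a line segment drawn with `<polyline>`. Its stroke #0000ff means engrave at S373, F3887. After flipping Y the toolpath is (215.086,63.742) → (248.950,54.558).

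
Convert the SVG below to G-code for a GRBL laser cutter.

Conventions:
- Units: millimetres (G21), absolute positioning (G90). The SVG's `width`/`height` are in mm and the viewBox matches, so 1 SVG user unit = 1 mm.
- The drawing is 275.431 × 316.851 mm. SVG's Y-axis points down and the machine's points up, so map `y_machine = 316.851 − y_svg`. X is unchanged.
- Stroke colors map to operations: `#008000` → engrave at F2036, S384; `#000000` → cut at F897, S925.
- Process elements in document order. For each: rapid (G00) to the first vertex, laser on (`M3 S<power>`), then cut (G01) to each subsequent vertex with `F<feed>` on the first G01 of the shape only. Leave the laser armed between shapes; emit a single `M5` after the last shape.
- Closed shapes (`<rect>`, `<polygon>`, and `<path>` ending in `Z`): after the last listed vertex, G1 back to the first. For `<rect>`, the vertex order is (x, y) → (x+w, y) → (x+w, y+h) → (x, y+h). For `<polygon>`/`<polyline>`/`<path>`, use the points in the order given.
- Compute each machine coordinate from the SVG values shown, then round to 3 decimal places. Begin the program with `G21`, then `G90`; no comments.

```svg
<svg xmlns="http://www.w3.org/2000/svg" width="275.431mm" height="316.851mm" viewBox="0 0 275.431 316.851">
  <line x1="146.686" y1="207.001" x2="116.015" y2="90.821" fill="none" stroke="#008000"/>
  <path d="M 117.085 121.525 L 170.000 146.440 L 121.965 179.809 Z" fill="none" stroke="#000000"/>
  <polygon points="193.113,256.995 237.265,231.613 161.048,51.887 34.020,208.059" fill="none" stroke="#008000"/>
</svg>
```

Since the viewBox matches the mm dimensions, user units are millimetres directly. The only transform is the Y-flip y_m = 316.851 − y_svg.

Shape 1 is a line segment drawn with `<line>`. Its stroke #008000 means engrave at S384, F2036. After flipping Y the toolpath is (146.686,109.850) → (116.015,226.030).

Shape 2 is a regular polygon drawn with `<path>`. Its stroke #000000 means cut at S925, F897. After flipping Y the toolpath is (117.085,195.326) → (170.000,170.411) → (121.965,137.042) → (117.085,195.326), returning to the start.

Shape 3 is a closed polygon drawn with `<polygon>`. Its stroke #008000 means engrave at S384, F2036. After flipping Y the toolpath is (193.113,59.856) → (237.265,85.238) → (161.048,264.964) → (34.020,108.792) → (193.113,59.856), returning to the start.

G21
G90
G00 X146.686 Y109.850
M3 S384
G01 X116.015 Y226.030 F2036
G00 X117.085 Y195.326
M3 S925
G01 X170.000 Y170.411 F897
G01 X121.965 Y137.042
G01 X117.085 Y195.326
G00 X193.113 Y59.856
M3 S384
G01 X237.265 Y85.238 F2036
G01 X161.048 Y264.964
G01 X34.020 Y108.792
G01 X193.113 Y59.856
M5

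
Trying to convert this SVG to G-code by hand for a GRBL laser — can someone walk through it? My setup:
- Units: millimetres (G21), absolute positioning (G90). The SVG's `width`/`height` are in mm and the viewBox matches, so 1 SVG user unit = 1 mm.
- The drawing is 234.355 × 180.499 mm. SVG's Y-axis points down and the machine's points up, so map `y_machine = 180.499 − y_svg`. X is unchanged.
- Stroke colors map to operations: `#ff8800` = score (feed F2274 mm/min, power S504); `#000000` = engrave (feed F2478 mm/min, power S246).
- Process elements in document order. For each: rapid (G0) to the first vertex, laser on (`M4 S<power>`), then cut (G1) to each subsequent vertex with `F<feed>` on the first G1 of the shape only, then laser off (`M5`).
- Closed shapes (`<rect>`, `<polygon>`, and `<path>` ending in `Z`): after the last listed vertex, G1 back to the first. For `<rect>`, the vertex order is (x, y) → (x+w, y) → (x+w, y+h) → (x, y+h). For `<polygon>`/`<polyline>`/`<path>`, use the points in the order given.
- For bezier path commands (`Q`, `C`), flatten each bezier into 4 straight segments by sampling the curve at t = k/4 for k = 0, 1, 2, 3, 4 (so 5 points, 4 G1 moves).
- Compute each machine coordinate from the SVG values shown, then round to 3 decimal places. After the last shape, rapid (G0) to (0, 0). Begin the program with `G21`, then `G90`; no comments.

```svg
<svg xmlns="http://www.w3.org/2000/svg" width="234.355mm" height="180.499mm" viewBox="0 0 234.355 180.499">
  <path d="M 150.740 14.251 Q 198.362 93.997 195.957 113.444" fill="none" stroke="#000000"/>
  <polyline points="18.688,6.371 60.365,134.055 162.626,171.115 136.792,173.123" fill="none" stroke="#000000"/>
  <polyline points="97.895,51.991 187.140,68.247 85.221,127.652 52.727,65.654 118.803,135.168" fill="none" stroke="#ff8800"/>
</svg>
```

viewBox `0 0 234.355 180.499` with mm width/height → 1 unit = 1 mm. Flip: y_m = 180.499 − y_svg.

**Shape 1** — `<path>` quadratic bezier, stroke `#000000` → engrave (S246, F2478). Control points (SVG): P0=(150.740,14.251), P1=(198.362,93.997), P2=(195.957,113.444); sampled at t=k/4. Machine vertices: (150.740,166.248) → (171.424,130.144) → (185.855,101.577) → (194.033,80.547) → (195.957,67.055). Open path.

**Shape 2** — `<polyline>` open polyline, stroke `#000000` → engrave (S246, F2478). Machine vertices: (18.688,174.128) → (60.365,46.444) → (162.626,9.384) → (136.792,7.376). Open path.

**Shape 3** — `<polyline>` open polyline, stroke `#ff8800` → score (S504, F2274). Machine vertices: (97.895,128.508) → (187.140,112.252) → (85.221,52.847) → (52.727,114.845) → (118.803,45.331). Open path.

G21
G90
G0 X150.740 Y166.248
M4 S246
G1 X171.424 Y130.144 F2478
G1 X185.855 Y101.577
G1 X194.033 Y80.547
G1 X195.957 Y67.055
M5
G0 X18.688 Y174.128
M4 S246
G1 X60.365 Y46.444 F2478
G1 X162.626 Y9.384
G1 X136.792 Y7.376
M5
G0 X97.895 Y128.508
M4 S504
G1 X187.140 Y112.252 F2274
G1 X85.221 Y52.847
G1 X52.727 Y114.845
G1 X118.803 Y45.331
M5
G0 X0.000 Y0.000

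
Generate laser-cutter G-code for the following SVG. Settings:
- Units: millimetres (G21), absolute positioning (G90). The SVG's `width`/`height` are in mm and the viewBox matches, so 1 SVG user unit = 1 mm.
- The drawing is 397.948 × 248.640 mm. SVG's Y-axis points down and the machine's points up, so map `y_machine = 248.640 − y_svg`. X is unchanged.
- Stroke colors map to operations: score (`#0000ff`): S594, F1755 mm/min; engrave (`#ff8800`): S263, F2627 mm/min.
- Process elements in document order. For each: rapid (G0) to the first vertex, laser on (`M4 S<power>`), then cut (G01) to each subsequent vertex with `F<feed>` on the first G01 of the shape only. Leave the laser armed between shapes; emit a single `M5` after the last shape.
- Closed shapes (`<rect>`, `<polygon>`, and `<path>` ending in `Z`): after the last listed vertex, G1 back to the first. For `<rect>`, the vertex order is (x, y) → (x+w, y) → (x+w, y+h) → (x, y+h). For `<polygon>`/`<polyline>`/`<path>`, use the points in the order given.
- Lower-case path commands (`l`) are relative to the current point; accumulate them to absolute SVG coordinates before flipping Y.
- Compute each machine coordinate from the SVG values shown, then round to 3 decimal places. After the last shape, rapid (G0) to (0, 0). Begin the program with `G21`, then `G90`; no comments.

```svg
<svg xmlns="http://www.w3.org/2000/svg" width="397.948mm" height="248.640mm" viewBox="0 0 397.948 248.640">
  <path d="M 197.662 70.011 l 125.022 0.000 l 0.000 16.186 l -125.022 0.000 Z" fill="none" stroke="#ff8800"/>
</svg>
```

G21
G90
G0 X197.662 Y178.629
M4 S263
G01 X322.684 Y178.629 F2627
G01 X322.684 Y162.443
G01 X197.662 Y162.443
G01 X197.662 Y178.629
M5
G0 X0.000 Y0.000

1 u = 1 mm; y_m = 248.640 − y.

[1] `<path>` rectangle, #ff8800→engrave S263 F2627: (197.662,178.629) → (322.684,178.629) → (322.684,162.443) → (197.662,162.443) → (197.662,178.629) (closed)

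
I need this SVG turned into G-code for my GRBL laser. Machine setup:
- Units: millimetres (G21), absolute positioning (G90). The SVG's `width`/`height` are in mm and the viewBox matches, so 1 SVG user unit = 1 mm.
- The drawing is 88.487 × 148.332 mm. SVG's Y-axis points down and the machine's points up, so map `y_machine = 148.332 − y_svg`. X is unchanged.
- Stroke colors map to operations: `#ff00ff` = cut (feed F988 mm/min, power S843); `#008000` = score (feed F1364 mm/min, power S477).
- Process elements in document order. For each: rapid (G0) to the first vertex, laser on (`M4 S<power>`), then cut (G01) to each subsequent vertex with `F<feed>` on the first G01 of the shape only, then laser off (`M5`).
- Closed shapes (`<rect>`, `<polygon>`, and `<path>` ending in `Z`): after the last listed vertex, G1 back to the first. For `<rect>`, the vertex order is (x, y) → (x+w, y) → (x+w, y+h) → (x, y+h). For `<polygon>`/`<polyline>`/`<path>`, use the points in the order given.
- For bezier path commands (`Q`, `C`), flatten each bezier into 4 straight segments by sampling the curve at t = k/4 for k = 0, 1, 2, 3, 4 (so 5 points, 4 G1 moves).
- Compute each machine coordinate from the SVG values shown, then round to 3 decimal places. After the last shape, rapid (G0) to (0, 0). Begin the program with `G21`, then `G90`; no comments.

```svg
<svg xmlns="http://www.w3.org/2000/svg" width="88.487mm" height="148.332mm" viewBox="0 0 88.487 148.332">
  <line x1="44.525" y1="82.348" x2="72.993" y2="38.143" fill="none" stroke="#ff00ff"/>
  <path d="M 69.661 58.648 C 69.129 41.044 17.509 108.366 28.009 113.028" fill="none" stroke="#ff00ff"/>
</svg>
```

viewBox `0 0 88.487 148.332` with mm width/height → 1 unit = 1 mm. Flip: y_m = 148.332 − y_svg.

**Shape 1** — `<line>` line segment, stroke `#ff00ff` → cut (S843, F988). Machine vertices: (44.525,65.984) → (72.993,110.189). Open path.

**Shape 2** — `<path>` cubic bezier, stroke `#ff00ff` → cut (S843, F988). Control points (SVG): P0=(69.661,58.648), P1=(69.129,41.044), P2=(17.509,108.366), P3=(28.009,113.028); sampled at t=k/4. Machine vertices: (69.661,89.684) → (61.452,89.269) → (44.698,70.844) → (30.013,48.243) → (28.009,35.304). Open path.

G21
G90
G0 X44.525 Y65.984
M4 S843
G01 X72.993 Y110.189 F988
M5
G0 X69.661 Y89.684
M4 S843
G01 X61.452 Y89.269 F988
G01 X44.698 Y70.844
G01 X30.013 Y48.243
G01 X28.009 Y35.304
M5
G0 X0.000 Y0.000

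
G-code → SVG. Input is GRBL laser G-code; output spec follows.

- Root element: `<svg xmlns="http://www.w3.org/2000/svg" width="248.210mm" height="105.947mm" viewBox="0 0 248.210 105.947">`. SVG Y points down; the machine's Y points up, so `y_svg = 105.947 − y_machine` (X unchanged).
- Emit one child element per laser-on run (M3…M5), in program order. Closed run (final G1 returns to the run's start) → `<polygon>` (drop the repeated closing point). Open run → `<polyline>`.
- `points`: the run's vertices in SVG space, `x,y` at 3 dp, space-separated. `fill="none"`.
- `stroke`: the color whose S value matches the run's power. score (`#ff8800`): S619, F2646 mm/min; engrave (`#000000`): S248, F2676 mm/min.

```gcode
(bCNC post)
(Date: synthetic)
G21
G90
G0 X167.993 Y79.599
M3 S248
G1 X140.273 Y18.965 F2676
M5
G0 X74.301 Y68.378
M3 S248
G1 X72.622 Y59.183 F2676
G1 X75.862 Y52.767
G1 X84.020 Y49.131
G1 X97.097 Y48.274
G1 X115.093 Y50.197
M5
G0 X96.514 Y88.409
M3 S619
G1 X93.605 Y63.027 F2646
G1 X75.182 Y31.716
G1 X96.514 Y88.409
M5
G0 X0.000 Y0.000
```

<svg xmlns="http://www.w3.org/2000/svg" width="248.210mm" height="105.947mm" viewBox="0 0 248.210 105.947">
  <polyline points="167.993,26.348 140.273,86.982" fill="none" stroke="#000000"/>
  <polyline points="74.301,37.569 72.622,46.764 75.862,53.180 84.020,56.816 97.097,57.673 115.093,55.750" fill="none" stroke="#000000"/>
  <polygon points="96.514,17.538 93.605,42.920 75.182,74.231" fill="none" stroke="#ff8800"/>
</svg>

y_svg = 105.947 − y_m.

[1] S248→`#000000` (engrave); open run; points: 167.993,26.348 140.273,86.982

[2] S248→`#000000` (engrave); open run; points: 74.301,37.569 72.622,46.764 75.862,53.180 84.020,56.816 97.097,57.673 115.093,55.750

[3] S619→`#ff8800` (score); closed run; points: 96.514,17.538 93.605,42.920 75.182,74.231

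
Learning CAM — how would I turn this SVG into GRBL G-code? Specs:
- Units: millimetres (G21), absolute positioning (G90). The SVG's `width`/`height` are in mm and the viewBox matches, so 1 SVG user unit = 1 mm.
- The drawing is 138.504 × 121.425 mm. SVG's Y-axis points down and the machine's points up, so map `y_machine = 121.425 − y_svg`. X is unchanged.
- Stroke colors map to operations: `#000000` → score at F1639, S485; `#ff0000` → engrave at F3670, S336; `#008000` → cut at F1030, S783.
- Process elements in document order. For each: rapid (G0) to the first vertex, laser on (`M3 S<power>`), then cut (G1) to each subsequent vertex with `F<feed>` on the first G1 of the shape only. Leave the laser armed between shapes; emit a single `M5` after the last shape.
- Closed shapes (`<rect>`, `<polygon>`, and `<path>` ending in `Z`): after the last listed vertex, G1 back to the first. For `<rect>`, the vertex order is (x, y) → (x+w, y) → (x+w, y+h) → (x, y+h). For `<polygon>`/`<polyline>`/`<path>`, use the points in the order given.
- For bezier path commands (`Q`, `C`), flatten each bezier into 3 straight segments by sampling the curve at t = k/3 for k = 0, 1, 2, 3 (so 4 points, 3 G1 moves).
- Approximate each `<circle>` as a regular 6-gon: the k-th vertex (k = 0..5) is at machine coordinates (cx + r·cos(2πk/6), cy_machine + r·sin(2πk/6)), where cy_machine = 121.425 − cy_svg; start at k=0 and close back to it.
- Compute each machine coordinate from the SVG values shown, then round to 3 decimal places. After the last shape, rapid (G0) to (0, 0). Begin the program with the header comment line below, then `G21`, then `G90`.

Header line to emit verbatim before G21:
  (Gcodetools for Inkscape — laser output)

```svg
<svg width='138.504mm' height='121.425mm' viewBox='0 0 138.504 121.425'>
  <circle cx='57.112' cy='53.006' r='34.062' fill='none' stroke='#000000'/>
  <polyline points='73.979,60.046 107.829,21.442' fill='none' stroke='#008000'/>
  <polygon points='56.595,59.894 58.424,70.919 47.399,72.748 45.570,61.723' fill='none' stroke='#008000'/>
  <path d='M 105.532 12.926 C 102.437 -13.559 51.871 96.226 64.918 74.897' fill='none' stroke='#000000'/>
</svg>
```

(Gcodetools for Inkscape — laser output)
G21
G90
G0 X91.174 Y68.419
M3 S485
G1 X74.143 Y97.918 F1639
G1 X40.081 Y97.918
G1 X23.050 Y68.419
G1 X40.081 Y38.920
G1 X74.143 Y38.920
G1 X91.174 Y68.419
G0 X73.979 Y61.379
M3 S783
G1 X107.829 Y99.983 F1030
G0 X56.595 Y61.531
M3 S783
G1 X58.424 Y50.506 F1030
G1 X47.399 Y48.677
G1 X45.570 Y59.702
G1 X56.595 Y61.531
G0 X105.532 Y108.499
M3 S485
G1 X90.728 Y99.464 F1639
G1 X68.961 Y59.001
G1 X64.918 Y46.528
M5
G0 X0.000 Y0.000

viewBox `0 0 138.504 121.425` with mm width/height → 1 unit = 1 mm. Flip: y_m = 121.425 − y_svg.

**Shape 1** — `<circle>` circle, stroke `#000000` → score (S485, F1639). Machine vertices: (91.174,68.419) → (74.143,97.918) → (40.081,97.918) → (23.050,68.419) → (40.081,38.920) → (74.143,38.920) → (91.174,68.419). Closed: final G1 returns to the first vertex.

**Shape 2** — `<polyline>` line segment, stroke `#008000` → cut (S783, F1030). Machine vertices: (73.979,61.379) → (107.829,99.983). Open path.

**Shape 3** — `<polygon>` regular polygon, stroke `#008000` → cut (S783, F1030). Machine vertices: (56.595,61.531) → (58.424,50.506) → (47.399,48.677) → (45.570,59.702) → (56.595,61.531). Closed: final G1 returns to the first vertex.

**Shape 4** — `<path>` cubic bezier, stroke `#000000` → score (S485, F1639). Control points (SVG): P0=(105.532,12.926), P1=(102.437,-13.559), P2=(51.871,96.226), P3=(64.918,74.897); sampled at t=k/3. Machine vertices: (105.532,108.499) → (90.728,99.464) → (68.961,59.001) → (64.918,46.528). Open path.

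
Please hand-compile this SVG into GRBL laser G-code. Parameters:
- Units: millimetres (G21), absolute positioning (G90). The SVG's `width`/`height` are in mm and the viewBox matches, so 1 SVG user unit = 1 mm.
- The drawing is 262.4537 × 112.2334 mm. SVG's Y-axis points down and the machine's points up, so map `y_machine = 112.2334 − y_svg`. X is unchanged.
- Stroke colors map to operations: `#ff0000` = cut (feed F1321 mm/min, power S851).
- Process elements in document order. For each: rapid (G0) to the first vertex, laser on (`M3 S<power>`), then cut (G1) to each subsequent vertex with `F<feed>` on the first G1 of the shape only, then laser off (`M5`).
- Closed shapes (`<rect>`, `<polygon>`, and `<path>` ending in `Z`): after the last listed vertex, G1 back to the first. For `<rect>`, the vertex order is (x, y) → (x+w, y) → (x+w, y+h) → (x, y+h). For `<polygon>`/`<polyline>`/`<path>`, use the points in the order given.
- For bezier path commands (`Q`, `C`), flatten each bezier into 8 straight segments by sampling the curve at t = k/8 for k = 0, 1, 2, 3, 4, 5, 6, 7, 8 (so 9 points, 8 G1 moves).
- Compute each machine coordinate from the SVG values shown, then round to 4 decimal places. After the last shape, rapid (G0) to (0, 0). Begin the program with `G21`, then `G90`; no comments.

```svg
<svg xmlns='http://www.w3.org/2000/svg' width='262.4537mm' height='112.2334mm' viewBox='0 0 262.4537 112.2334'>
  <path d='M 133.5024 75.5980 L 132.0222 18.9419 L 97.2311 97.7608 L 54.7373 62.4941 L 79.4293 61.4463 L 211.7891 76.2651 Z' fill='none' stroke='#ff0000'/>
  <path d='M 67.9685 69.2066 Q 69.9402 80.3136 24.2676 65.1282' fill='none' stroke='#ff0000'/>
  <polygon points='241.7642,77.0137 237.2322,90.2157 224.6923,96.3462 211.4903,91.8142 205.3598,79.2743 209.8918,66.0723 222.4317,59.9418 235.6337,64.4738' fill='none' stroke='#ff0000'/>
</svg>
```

viewBox `0 0 262.4537 112.2334` with mm width/height → 1 unit = 1 mm. Flip: y_m = 112.2334 − y_svg.

**Shape 1** — `<path>` closed polygon, stroke `#ff0000` → cut (S851, F1321). Machine vertices: (133.5024,36.6354) → (132.0222,93.2915) → (97.2311,14.4726) → (54.7373,49.7393) → (79.4293,50.7871) → (211.7891,35.9683) → (133.5024,36.6354). Closed: final G1 returns to the first vertex.

**Shape 2** — `<path>` quadratic bezier, stroke `#ff0000` → cut (S851, F1321). Control points (SVG): P0=(67.9685,69.2066), P1=(69.9402,80.3136), P2=(24.2676,65.1282); sampled at t=k/8. Machine vertices: (67.9685,43.0268) → (67.7170,40.6609) → (65.9766,39.1166) → (62.7473,38.3939) → (58.0291,38.4929) → (51.8221,39.4135) → (44.1261,41.1558) → (34.9413,43.7197) → (24.2676,47.1052). Open path.

**Shape 3** — `<polygon>` regular polygon, stroke `#ff0000` → cut (S851, F1321). Machine vertices: (241.7642,35.2197) → (237.2322,22.0177) → (224.6923,15.8872) → (211.4903,20.4192) → (205.3598,32.9591) → (209.8918,46.1611) → (222.4317,52.2916) → (235.6337,47.7596) → (241.7642,35.2197). Closed: final G1 returns to the first vertex.

G21
G90
G0 X133.5024 Y36.6354
M3 S851
G1 X132.0222 Y93.2915 F1321
G1 X97.2311 Y14.4726
G1 X54.7373 Y49.7393
G1 X79.4293 Y50.7871
G1 X211.7891 Y35.9683
G1 X133.5024 Y36.6354
M5
G0 X67.9685 Y43.0268
M3 S851
G1 X67.7170 Y40.6609 F1321
G1 X65.9766 Y39.1166
G1 X62.7473 Y38.3939
G1 X58.0291 Y38.4929
G1 X51.8221 Y39.4135
G1 X44.1261 Y41.1558
G1 X34.9413 Y43.7197
G1 X24.2676 Y47.1052
M5
G0 X241.7642 Y35.2197
M3 S851
G1 X237.2322 Y22.0177 F1321
G1 X224.6923 Y15.8872
G1 X211.4903 Y20.4192
G1 X205.3598 Y32.9591
G1 X209.8918 Y46.1611
G1 X222.4317 Y52.2916
G1 X235.6337 Y47.7596
G1 X241.7642 Y35.2197
M5
G0 X0.0000 Y0.0000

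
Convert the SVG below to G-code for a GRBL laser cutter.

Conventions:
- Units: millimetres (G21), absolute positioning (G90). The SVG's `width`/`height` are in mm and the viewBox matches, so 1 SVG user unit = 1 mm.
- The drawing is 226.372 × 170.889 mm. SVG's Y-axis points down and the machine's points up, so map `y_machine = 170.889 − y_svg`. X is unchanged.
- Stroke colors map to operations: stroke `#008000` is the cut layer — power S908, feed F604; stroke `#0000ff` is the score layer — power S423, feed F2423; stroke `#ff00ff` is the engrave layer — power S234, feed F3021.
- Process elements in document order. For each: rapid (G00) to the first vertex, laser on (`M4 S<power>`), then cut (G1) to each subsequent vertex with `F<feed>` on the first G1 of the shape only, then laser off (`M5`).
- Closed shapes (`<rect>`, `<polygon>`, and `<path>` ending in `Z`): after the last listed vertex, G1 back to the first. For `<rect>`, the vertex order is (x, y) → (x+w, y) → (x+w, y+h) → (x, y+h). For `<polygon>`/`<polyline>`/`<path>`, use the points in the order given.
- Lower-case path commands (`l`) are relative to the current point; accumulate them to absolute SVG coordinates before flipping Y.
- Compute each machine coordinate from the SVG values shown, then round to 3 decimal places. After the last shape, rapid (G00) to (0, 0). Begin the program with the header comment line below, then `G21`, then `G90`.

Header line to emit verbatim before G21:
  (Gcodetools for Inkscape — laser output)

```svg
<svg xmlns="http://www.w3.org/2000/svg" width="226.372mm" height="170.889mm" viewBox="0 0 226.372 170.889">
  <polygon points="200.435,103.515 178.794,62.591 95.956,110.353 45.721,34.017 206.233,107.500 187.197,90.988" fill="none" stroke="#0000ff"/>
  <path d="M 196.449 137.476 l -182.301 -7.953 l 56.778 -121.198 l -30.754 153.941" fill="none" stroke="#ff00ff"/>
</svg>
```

Since the viewBox matches the mm dimensions, user units are millimetres directly. The only transform is the Y-flip y_m = 170.889 − y_svg.

Shape 1 is a closed polygon drawn with `<polygon>`. Its stroke #0000ff means score at S423, F2423. After flipping Y the toolpath is (200.435,67.374) → (178.794,108.298) → (95.956,60.536) → (45.721,136.872) → (206.233,63.389) → (187.197,79.901) → (200.435,67.374), returning to the start.

Shape 2 is a open polyline drawn with `<path>`. Its stroke #ff00ff means engrave at S234, F3021. After flipping Y the toolpath is (196.449,33.413) → (14.148,41.366) → (70.926,162.564) → (40.172,8.623).

(Gcodetools for Inkscape — laser output)
G21
G90
G00 X200.435 Y67.374
M4 S423
G1 X178.794 Y108.298 F2423
G1 X95.956 Y60.536
G1 X45.721 Y136.872
G1 X206.233 Y63.389
G1 X187.197 Y79.901
G1 X200.435 Y67.374
M5
G00 X196.449 Y33.413
M4 S234
G1 X14.148 Y41.366 F3021
G1 X70.926 Y162.564
G1 X40.172 Y8.623
M5
G00 X0.000 Y0.000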